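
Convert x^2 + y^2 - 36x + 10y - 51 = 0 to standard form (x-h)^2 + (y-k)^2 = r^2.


h = -D/2 = 36/2 = 18
k = -E/2 = -10/2 = -5
r^2 = h^2 + k^2 - F = 324 + 25 + 51 = 400
r = 20

Center (18, -5), radius = 20


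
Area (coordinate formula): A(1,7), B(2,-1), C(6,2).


1*(-1-2) = -3
2*(2-7) = -10
6*(7+ 1) = 48
sum = 35
Area = |35|/2 = 17.5000

17.5000 sq units


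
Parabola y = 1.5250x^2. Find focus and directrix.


a = 1.5250
1/(4a) = 0.1639
Focus = (0, 0.1639)
Directrix: y = -0.1639

Focus = (0, 0.1639), Directrix: y = -0.1639


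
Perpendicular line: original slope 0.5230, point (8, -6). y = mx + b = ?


Perpendicular slope = -1/m1 = -1/0.5230 = -1.9120
b2 = y0 - m2*x0 = -6 + 8/0.5230 = -6 + 15.2964 = 9.2964

y = -1.9120x + 9.2964


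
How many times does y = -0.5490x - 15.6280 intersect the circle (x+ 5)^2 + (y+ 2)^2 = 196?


Substitute y = -0.5490x - 15.6280: (x+ 5)^2 + (-0.5490x- 15.6280+ 2)^2 = 196
Expand to Ax^2 + Bx + C = 0, where b-k = -13.628
A = 1+m^2 = 1.301401
B = 2(m(b-k) - h) = 2(-0.5490*(-13.628) + 5) = 24.963544
C = h^2 + (b-k)^2 - r^2 = 25 + 185.722384 - 196 = 14.722384
disc = B^2-4AC = 623.1785 - 76.6389 = 546.5396
disc > 0

2 intersection points


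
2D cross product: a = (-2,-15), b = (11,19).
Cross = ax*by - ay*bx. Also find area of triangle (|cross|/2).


cross = -2*19 + 15*11 = -38 + 165 = 127
Triangle area = |127|/2 = 127/2 = 63.5000

cross = 127, triangle area = 63.5000


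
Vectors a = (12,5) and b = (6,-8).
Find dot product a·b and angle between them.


a·b = 12*6 + 5*(-8) = 72 - 40 = 32
|a| = sqrt(144+25) = 13.0000
|b| = sqrt(36+64) = 10.0000
cos(theta) = 32/(sqrt(169)*sqrt(100)) = 32/sqrt(16900) = 0.246154
theta = arccos(32/sqrt(16900)) = 75.7500 degrees

a·b = 32, theta = 75.7500 deg


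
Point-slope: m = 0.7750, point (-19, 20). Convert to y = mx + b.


y - 20 = 0.7750(x + 19)
y = 0.7750x + 20 - 0.7750*(-19)
y = 0.7750x + 34.7250

y = 0.7750x + 34.7250


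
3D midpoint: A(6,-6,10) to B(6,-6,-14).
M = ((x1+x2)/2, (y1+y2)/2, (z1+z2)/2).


Mx = (6+6)/2 = 6.0000
My = (-6- 6)/2 = -6.0000
Mz = (10- 14)/2 = -2.0000

M = (6.0000, -6.0000, -2.0000)


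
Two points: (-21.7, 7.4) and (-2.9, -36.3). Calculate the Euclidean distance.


dx = -2.9 + 21.7 = 18.8
dy = -36.3 - 7.4 = -43.7
d = sqrt(353.44 + 1909.69) = sqrt(2263.13) = 47.5724

47.5724


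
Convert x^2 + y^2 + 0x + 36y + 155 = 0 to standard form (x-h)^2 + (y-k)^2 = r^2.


h = -D/2 = 0/2 = 0
k = -E/2 = -36/2 = -18
r^2 = h^2 + k^2 - F = 0 + 324 - 155 = 169
r = 13

Center (0, -18), radius = 13


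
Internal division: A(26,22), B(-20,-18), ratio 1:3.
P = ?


Px = (1*(-20) + 3*26)/4 = 58/4 = 14.5000
Py = (1*(-18) + 3*22)/4 = 48/4 = 12.0000

P = (14.5000, 12.0000)


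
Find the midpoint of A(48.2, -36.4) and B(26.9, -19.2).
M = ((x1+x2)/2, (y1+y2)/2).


Mx = (48.2 + 26.9)/2 = 75.1/2 = 37.5500
My = (-36.4 - 19.2)/2 = -55.6/2 = -27.8000

(37.5500, -27.8000)


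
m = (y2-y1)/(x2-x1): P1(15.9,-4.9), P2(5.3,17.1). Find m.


dy = 17.1 + 4.9 = 22.0
dx = 5.3 - 15.9 = -10.6
m = 22.0/(-10.6) = -2.0755

m = -2.0755


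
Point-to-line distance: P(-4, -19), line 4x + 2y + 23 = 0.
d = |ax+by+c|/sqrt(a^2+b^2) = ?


|4*(-4) + 2*(-19) + 23| = |-31| = 31
sqrt(16 + 4) = sqrt(20) = 4.4721
d = 31/sqrt(20) = 6.9318

6.9318


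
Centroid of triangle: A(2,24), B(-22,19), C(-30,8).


Gx = (2- 22- 30)/3 = -50/3 = -16.6667
Gy = (24+19+8)/3 = 51/3 = 17.0000

G = (-16.6667, 17.0000)


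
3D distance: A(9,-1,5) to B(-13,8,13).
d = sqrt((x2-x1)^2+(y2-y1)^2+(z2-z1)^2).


dx=-22, dy=9, dz=8
d = sqrt(484+81+64) = sqrt(629) = 25.0799

25.0799


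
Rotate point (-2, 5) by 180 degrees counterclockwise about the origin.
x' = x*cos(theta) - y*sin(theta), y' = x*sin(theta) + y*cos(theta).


cos(180) = -1, sin(180) = 0
x' = -2*(-1) - 5*0 = 2
y' = -2*0 + 5*(-1) = -5

(2, -5)


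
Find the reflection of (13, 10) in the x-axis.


Reflection rule for x-axis: (x, -y)
(13, 10) -> (13, -10)

(13, -10)


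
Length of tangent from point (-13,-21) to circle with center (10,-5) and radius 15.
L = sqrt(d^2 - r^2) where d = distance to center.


d = sqrt((-13-10)^2 + (-21+ 5)^2) = sqrt(529+256) = 28.0179
L = sqrt(785.0000 - 225) = sqrt(560.0000) = 23.6643

23.6643


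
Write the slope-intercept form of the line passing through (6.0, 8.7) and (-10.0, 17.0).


m = (8.3)/(-16.0) = -0.5188
b = y1 - m*x1 = 8.7 - (8.3*6.0)/(-16.0) = 8.7 + 3.1125 = 11.8125

y = -0.5188x + 11.8125


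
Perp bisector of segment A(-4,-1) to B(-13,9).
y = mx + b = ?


Midpoint = (-8.5, 4)
Slope of AB = dy/dx = 10/(-9) = -1.1111
Perp slope = -dx/dy = 9/10 = 0.9000
b = My - (perp slope)*Mx = 4 + (-9*(-8.5))/10 = 4 + 7.6500 = 11.6500

y = 0.9000x + 11.6500


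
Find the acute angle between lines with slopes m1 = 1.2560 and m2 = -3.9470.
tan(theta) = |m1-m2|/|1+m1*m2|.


m1-m2 = 5.203
1+m1*m2 = -3.957432
tan(theta) = |5.203/(-3.957432)| = 1.314741
theta = arctan(|5.203/(-3.957432)|) = 52.7432 degrees (acute angle)

52.7432 degrees


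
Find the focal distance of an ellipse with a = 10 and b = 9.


c^2 = 10^2 - 9^2 = 100 - 81 = 19
c = sqrt(19) = 4.3589

c = 4.3589


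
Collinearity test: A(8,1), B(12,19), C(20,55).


8*(19-55) + 12*(55-1) + 20*(1-19)
= -288 + 648 - 360 = 0

Yes, collinear (determinant = 0)


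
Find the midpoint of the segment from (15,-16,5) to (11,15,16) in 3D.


Mx = (15+11)/2 = 13.0000
My = (-16+15)/2 = -0.5000
Mz = (5+16)/2 = 10.5000

M = (13.0000, -0.5000, 10.5000)


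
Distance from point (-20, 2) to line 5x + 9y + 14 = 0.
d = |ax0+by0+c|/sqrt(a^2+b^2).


|5*(-20) + 9*2 + 14| = |-68| = 68
sqrt(25 + 81) = sqrt(106) = 10.2956
d = 68/sqrt(106) = 6.6047

6.6047


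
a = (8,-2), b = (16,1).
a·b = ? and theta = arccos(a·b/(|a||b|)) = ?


a·b = 8*16 - 2*1 = 128 - 2 = 126
|a| = sqrt(64+4) = 8.2462
|b| = sqrt(256+1) = 16.0312
cos(theta) = 126/(sqrt(68)*sqrt(257)) = 126/sqrt(17476) = 0.953124
theta = arccos(126/sqrt(17476)) = 17.6126 degrees

a·b = 126, theta = 17.6126 deg


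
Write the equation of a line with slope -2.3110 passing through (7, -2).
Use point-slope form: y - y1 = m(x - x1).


y + 2 = -2.3110(x - 7)
y = -2.3110x - 2 + 2.3110*7
y = -2.3110x + 14.1770

y = -2.3110x + 14.1770


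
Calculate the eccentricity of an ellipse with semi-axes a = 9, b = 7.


c = sqrt(81-49) = sqrt(32) = 5.6569
e = c/a = sqrt(32)/9 = 0.6285

e = 0.6285


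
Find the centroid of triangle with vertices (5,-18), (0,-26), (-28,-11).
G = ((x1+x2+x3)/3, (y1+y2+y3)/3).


Gx = (5+0- 28)/3 = -23/3 = -7.6667
Gy = (-18- 26- 11)/3 = -55/3 = -18.3333

G = (-7.6667, -18.3333)


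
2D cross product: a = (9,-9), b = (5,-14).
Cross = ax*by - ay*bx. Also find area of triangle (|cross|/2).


cross = 9*(-14) + 9*5 = -126 + 45 = -81
Triangle area = |-81|/2 = 81/2 = 40.5000

cross = -81, triangle area = 40.5000


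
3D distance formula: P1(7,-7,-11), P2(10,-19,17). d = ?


dx=3, dy=-12, dz=28
d = sqrt(9+144+784) = sqrt(937) = 30.6105

30.6105


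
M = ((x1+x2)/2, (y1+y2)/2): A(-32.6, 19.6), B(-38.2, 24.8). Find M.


Mx = (-32.6 - 38.2)/2 = -70.8/2 = -35.4000
My = (19.6 + 24.8)/2 = 44.4/2 = 22.2000

(-35.4000, 22.2000)


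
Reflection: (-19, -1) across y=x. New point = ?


Reflection rule for y=x: (y, x)
(-19, -1) -> (-1, -19)

(-1, -19)


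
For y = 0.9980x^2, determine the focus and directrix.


a = 0.9980
1/(4a) = 0.2505
Focus = (0, 0.2505)
Directrix: y = -0.2505

Focus = (0, 0.2505), Directrix: y = -0.2505


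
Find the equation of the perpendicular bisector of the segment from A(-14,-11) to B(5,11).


Midpoint = (-4.5, 0)
Slope of AB = dy/dx = 22/19 = 1.1579
Perp slope = -dx/dy = -19/22 = -0.8636
b = My - (perp slope)*Mx = 0 + (19*(-4.5))/22 = 0 - 3.8864 = -3.8864

y = -0.8636x - 3.8864


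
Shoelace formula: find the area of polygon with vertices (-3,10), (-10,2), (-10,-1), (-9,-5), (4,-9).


sum(xi*y_{i+1}) = -3*2 - 10*(-1) - 10*(-5) - 9*(-9) + 4*10 = 175
sum(yi*x_{i+1}) = 10*(-10) + 2*(-10) - 1*(-9) - 5*4 - 9*(-3) = -104
Area = |175 + 104|/2 = 279/2 = 139.5000

139.5000 sq units


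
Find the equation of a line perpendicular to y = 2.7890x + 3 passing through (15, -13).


Perpendicular slope = -1/m1 = -1/2.7890 = -0.3586
b2 = y0 - m2*x0 = -13 + 15/2.7890 = -13 + 5.3783 = -7.6217

y = -0.3586x - 7.6217


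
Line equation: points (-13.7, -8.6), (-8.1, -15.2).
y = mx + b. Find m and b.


m = (-6.6)/(5.6) = -1.1786
b = y1 - m*x1 = -8.6 - (-6.6*(-13.7))/(5.6) = -8.6 - 16.1464 = -24.7464

y = -1.1786x - 24.7464


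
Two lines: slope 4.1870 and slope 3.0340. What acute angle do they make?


m1-m2 = 1.153
1+m1*m2 = 13.703358
tan(theta) = |1.153/13.703358| = 0.084140
theta = arctan(|1.153/13.703358|) = 4.8095 degrees (acute angle)

4.8095 degrees


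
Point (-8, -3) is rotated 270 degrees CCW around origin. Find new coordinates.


cos(270) = 0, sin(270) = -1
x' = -8*0 + 3*(-1) = -3
y' = -8*(-1) - 3*0 = 8

(-3, 8)


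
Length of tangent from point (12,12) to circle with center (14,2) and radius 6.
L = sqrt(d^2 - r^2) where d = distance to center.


d = sqrt((12-14)^2 + (12-2)^2) = sqrt(4+100) = 10.1980
L = sqrt(104.0000 - 36) = sqrt(68.0000) = 8.2462

8.2462


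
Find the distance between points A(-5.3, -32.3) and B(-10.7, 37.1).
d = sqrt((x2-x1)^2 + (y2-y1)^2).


dx = -10.7 + 5.3 = -5.4
dy = 37.1 + 32.3 = 69.4
d = sqrt(29.16 + 4816.36) = sqrt(4845.52) = 69.6098

69.6098


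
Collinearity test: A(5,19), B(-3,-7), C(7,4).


5*(-7-4) - 3*(4-19) + 7*(19+ 7)
= -55 + 45 + 182 = 172

No, not collinear (determinant = 172)


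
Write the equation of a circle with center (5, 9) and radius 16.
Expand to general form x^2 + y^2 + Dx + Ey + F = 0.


(x-5)^2 + (y-9)^2 = 16^2
D = -2h = -10, E = -2k = -18
F = h^2+k^2-r^2 = 25+81-256 = -150

x^2 + y^2 - 10x - 18y - 150 = 0


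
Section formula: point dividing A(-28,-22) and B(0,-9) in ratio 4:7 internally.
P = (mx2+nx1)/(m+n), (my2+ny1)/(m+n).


Px = (4*0 + 7*(-28))/11 = -196/11 = -17.8182
Py = (4*(-9) + 7*(-22))/11 = -190/11 = -17.2727

P = (-17.8182, -17.2727)


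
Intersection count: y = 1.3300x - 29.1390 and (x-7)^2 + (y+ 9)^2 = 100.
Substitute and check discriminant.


Substitute y = 1.3300x - 29.1390: (x-7)^2 + (1.3300x- 29.1390+ 9)^2 = 100
Expand to Ax^2 + Bx + C = 0, where b-k = -20.139
A = 1+m^2 = 2.7689
B = 2(m(b-k) - h) = 2(1.3300*(-20.139) - 7) = -67.56974
C = h^2 + (b-k)^2 - r^2 = 49 + 405.579321 - 100 = 354.579321
disc = B^2-4AC = 4565.6698 - 3927.1787 = 638.4911
disc > 0

2 intersection points


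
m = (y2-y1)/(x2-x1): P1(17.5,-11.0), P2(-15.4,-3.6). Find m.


dy = -3.6 + 11.0 = 7.4
dx = -15.4 - 17.5 = -32.9
m = 7.4/(-32.9) = -0.2249

m = -0.2249


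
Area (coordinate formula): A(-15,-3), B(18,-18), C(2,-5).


-15*(-18+ 5) = 195
18*(-5+ 3) = -36
2*(-3+ 18) = 30
sum = 189
Area = |189|/2 = 94.5000

94.5000 sq units


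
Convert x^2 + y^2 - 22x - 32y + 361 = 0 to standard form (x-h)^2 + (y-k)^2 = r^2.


h = -D/2 = 22/2 = 11
k = -E/2 = 32/2 = 16
r^2 = h^2 + k^2 - F = 121 + 256 - 361 = 16
r = 4

Center (11, 16), radius = 4


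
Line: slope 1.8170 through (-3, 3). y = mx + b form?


y - 3 = 1.8170(x + 3)
y = 1.8170x + 3 - 1.8170*(-3)
y = 1.8170x + 8.4510

y = 1.8170x + 8.4510


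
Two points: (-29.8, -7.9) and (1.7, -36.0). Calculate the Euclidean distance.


dx = 1.7 + 29.8 = 31.5
dy = -36.0 + 7.9 = -28.1
d = sqrt(992.25 + 789.61) = sqrt(1781.86) = 42.2121

42.2121


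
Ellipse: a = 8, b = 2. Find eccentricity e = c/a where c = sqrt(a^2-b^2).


c = sqrt(64-4) = sqrt(60) = 7.7460
e = c/a = sqrt(60)/8 = 0.9682

e = 0.9682


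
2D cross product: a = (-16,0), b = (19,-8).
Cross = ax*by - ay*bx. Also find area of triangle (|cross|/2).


cross = -16*(-8) - 0*19 = 128 - 0 = 128
Triangle area = |128|/2 = 128/2 = 64.0000

cross = 128, triangle area = 64.0000


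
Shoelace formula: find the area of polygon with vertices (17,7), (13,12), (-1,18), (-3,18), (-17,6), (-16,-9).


sum(xi*y_{i+1}) = 17*12 + 13*18 - 1*18 - 3*6 - 17*(-9) - 16*7 = 443
sum(yi*x_{i+1}) = 7*13 + 12*(-1) + 18*(-3) + 18*(-17) + 6*(-16) - 9*17 = -530
Area = |443 + 530|/2 = 973/2 = 486.5000

486.5000 sq units


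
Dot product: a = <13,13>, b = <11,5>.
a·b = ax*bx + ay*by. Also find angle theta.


a·b = 13*11 + 13*5 = 143 + 65 = 208
|a| = sqrt(169+169) = 18.3848
|b| = sqrt(121+25) = 12.0830
cos(theta) = 208/(sqrt(338)*sqrt(146)) = 208/sqrt(49348) = 0.936329
theta = arccos(208/sqrt(49348)) = 20.5560 degrees

a·b = 208, theta = 20.5560 deg


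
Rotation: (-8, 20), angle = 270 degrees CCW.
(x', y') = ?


cos(270) = 0, sin(270) = -1
x' = -8*0 - 20*(-1) = 20
y' = -8*(-1) + 20*0 = 8

(20, 8)


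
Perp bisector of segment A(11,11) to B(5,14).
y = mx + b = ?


Midpoint = (8, 12.5)
Slope of AB = dy/dx = 3/(-6) = -0.5000
Perp slope = -dx/dy = 6/3 = 2.0000
b = My - (perp slope)*Mx = 12.5 + (-6*8)/3 = 12.5 - 16.0000 = -3.5000

y = 2.0000x - 3.5000


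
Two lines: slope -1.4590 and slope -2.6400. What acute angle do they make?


m1-m2 = 1.181
1+m1*m2 = 4.85176
tan(theta) = |1.181/4.85176| = 0.243417
theta = arctan(|1.181/4.85176|) = 13.6807 degrees (acute angle)

13.6807 degrees


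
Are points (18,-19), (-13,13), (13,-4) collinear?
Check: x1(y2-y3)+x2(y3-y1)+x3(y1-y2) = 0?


18*(13+ 4) - 13*(-4+ 19) + 13*(-19-13)
= 306 - 195 - 416 = -305

No, not collinear (determinant = -305)


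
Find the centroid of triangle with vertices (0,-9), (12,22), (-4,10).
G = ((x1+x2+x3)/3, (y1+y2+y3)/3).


Gx = (0+12- 4)/3 = 8/3 = 2.6667
Gy = (-9+22+10)/3 = 23/3 = 7.6667

G = (2.6667, 7.6667)


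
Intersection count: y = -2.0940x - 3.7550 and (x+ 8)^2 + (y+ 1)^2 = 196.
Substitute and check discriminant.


Substitute y = -2.0940x - 3.7550: (x+ 8)^2 + (-2.0940x- 3.7550+ 1)^2 = 196
Expand to Ax^2 + Bx + C = 0, where b-k = -2.755
A = 1+m^2 = 5.384836
B = 2(m(b-k) - h) = 2(-2.0940*(-2.755) + 8) = 27.53794
C = h^2 + (b-k)^2 - r^2 = 64 + 7.590025 - 196 = -124.409975
disc = B^2-4AC = 758.3381 + 2679.7092 = 3438.0473
disc > 0

2 intersection points


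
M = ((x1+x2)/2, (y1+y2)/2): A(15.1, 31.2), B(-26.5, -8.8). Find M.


Mx = (15.1 - 26.5)/2 = -11.4/2 = -5.7000
My = (31.2 - 8.8)/2 = 22.4/2 = 11.2000

(-5.7000, 11.2000)


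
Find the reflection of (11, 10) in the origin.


Reflection rule for origin: (-x, -y)
(11, 10) -> (-11, -10)

(-11, -10)


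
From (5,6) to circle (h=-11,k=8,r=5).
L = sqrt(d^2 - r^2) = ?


d = sqrt((5+ 11)^2 + (6-8)^2) = sqrt(256+4) = 16.1245
L = sqrt(260.0000 - 25) = sqrt(235.0000) = 15.3297

15.3297


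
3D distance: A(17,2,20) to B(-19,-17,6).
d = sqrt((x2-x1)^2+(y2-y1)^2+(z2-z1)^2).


dx=-36, dy=-19, dz=-14
d = sqrt(1296+361+196) = sqrt(1853) = 43.0465

43.0465


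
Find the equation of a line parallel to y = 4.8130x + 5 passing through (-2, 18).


Parallel lines have equal slopes.
m2 = 4.8130
b2 = 18 - 4.8130*(-2) = 27.6260

y = 4.8130x + 27.6260


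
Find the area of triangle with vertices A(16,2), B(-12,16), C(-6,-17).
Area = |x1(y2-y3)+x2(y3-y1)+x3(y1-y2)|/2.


16*(16+ 17) = 528
-12*(-17-2) = 228
-6*(2-16) = 84
sum = 840
Area = |840|/2 = 420.0000

420.0000 sq units


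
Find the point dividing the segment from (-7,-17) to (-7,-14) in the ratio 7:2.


Px = (7*(-7) + 2*(-7))/9 = -63/9 = -7.0000
Py = (7*(-14) + 2*(-17))/9 = -132/9 = -14.6667

P = (-7.0000, -14.6667)


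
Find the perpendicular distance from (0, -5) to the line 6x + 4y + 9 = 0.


|6*0 + 4*(-5) + 9| = |-11| = 11
sqrt(36 + 16) = sqrt(52) = 7.2111
d = 11/sqrt(52) = 1.5254

1.5254


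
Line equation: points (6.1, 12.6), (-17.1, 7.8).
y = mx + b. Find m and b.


m = (-4.8)/(-23.2) = 0.2069
b = y1 - m*x1 = 12.6 - (-4.8*6.1)/(-23.2) = 12.6 - 1.2621 = 11.3379

y = 0.2069x + 11.3379


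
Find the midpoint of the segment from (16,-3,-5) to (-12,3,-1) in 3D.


Mx = (16- 12)/2 = 2.0000
My = (-3+3)/2 = 0
Mz = (-5- 1)/2 = -3.0000

M = (2.0000, 0, -3.0000)


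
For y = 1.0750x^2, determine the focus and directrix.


a = 1.0750
1/(4a) = 0.2326
Focus = (0, 0.2326)
Directrix: y = -0.2326

Focus = (0, 0.2326), Directrix: y = -0.2326


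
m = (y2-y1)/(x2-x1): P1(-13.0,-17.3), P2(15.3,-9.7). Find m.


dy = -9.7 + 17.3 = 7.6
dx = 15.3 + 13.0 = 28.3
m = 7.6/28.3 = 0.2686

m = 0.2686


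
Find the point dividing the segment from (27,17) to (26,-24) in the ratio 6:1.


Px = (6*26 + 1*27)/7 = 183/7 = 26.1429
Py = (6*(-24) + 1*17)/7 = -127/7 = -18.1429

P = (26.1429, -18.1429)


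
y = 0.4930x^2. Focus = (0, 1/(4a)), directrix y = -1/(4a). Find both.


a = 0.4930
1/(4a) = 0.5071
Focus = (0, 0.5071)
Directrix: y = -0.5071

Focus = (0, 0.5071), Directrix: y = -0.5071


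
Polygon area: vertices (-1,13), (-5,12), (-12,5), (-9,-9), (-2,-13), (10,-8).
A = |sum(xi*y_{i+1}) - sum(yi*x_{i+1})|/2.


sum(xi*y_{i+1}) = -1*12 - 5*5 - 12*(-9) - 9*(-13) - 2*(-8) + 10*13 = 334
sum(yi*x_{i+1}) = 13*(-5) + 12*(-12) + 5*(-9) - 9*(-2) - 13*10 - 8*(-1) = -358
Area = |334 + 358|/2 = 692/2 = 346.0000

346.0000 sq units


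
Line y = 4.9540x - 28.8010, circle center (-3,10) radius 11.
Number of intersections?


Substitute y = 4.9540x - 28.8010: (x+ 3)^2 + (4.9540x- 28.8010-10)^2 = 121
Expand to Ax^2 + Bx + C = 0, where b-k = -38.801
A = 1+m^2 = 25.542116
B = 2(m(b-k) - h) = 2(4.9540*(-38.801) + 3) = -378.440308
C = h^2 + (b-k)^2 - r^2 = 9 + 1505.517601 - 121 = 1393.517601
disc = B^2-4AC = 143217.0667 - 142373.5529 = 843.5138
disc > 0

2 intersection points


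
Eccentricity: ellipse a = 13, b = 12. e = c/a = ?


c = sqrt(169-144) = sqrt(25) = 5.0000
e = c/a = 5/13 = 0.3846

e = 0.3846


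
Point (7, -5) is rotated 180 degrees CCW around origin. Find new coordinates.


cos(180) = -1, sin(180) = 0
x' = 7*(-1) + 5*0 = -7
y' = 7*0 - 5*(-1) = 5

(-7, 5)


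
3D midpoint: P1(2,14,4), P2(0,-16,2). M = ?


Mx = (2+0)/2 = 1.0000
My = (14- 16)/2 = -1.0000
Mz = (4+2)/2 = 3.0000

M = (1.0000, -1.0000, 3.0000)


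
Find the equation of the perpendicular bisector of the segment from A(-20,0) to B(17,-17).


Midpoint = (-1.5, -8.5)
Slope of AB = dy/dx = -17/37 = -0.4595
Perp slope = -dx/dy = 37/17 = 2.1765
b = My - (perp slope)*Mx = -8.5 + (37*(-1.5))/(-17) = -8.5 + 3.2647 = -5.2353

y = 2.1765x - 5.2353


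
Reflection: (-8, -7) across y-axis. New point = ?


Reflection rule for y-axis: (-x, y)
(-8, -7) -> (8, -7)

(8, -7)


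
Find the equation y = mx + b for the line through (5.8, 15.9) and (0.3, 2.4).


m = (-13.5)/(-5.5) = 2.4545
b = y1 - m*x1 = 15.9 - (-13.5*5.8)/(-5.5) = 15.9 - 14.2364 = 1.6636

y = 2.4545x + 1.6636


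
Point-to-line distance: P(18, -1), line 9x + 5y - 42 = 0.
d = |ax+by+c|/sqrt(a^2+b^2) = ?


|9*18 + 5*(-1) - 42| = |115| = 115
sqrt(81 + 25) = sqrt(106) = 10.2956
d = 115/sqrt(106) = 11.1698

11.1698


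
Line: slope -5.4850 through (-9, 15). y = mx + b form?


y - 15 = -5.4850(x + 9)
y = -5.4850x + 15 + 5.4850*(-9)
y = -5.4850x - 34.3650

y = -5.4850x - 34.3650


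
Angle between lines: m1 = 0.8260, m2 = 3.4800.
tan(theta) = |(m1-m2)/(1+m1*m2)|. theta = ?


m1-m2 = -2.654
1+m1*m2 = 3.87448
tan(theta) = |-2.654/3.87448| = 0.684995
theta = arctan(|-2.654/3.87448|) = 34.4110 degrees (acute angle)

34.4110 degrees


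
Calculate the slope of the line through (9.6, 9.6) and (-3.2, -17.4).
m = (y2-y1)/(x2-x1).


dy = -17.4 - 9.6 = -27.0
dx = -3.2 - 9.6 = -12.8
m = -27.0/(-12.8) = 2.1094

m = 2.1094


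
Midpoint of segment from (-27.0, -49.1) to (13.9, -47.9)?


Mx = (-27.0 + 13.9)/2 = -13.1/2 = -6.5500
My = (-49.1 - 47.9)/2 = -97.0/2 = -48.5000

(-6.5500, -48.5000)


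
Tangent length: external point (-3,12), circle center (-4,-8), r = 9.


d = sqrt((-3+ 4)^2 + (12+ 8)^2) = sqrt(1+400) = 20.0250
L = sqrt(401.0000 - 81) = sqrt(320.0000) = 17.8885

17.8885


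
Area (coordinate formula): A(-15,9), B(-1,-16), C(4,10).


-15*(-16-10) = 390
-1*(10-9) = -1
4*(9+ 16) = 100
sum = 489
Area = |489|/2 = 244.5000

244.5000 sq units


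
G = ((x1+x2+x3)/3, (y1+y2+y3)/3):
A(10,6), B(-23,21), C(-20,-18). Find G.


Gx = (10- 23- 20)/3 = -33/3 = -11.0000
Gy = (6+21- 18)/3 = 9/3 = 3.0000

G = (-11.0000, 3.0000)


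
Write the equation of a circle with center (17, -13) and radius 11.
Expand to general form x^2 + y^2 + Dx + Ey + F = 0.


(x-17)^2 + (y+ 13)^2 = 11^2
D = -2h = -34, E = -2k = 26
F = h^2+k^2-r^2 = 289+169-121 = 337

x^2 + y^2 - 34x + 26y + 337 = 0


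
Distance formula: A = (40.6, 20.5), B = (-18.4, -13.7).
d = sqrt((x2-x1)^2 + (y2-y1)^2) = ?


dx = -18.4 - 40.6 = -59.0
dy = -13.7 - 20.5 = -34.2
d = sqrt(3481.0 + 1169.64) = sqrt(4650.64) = 68.1956

68.1956


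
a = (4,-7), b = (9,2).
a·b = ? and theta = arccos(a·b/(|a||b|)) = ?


a·b = 4*9 - 7*2 = 36 - 14 = 22
|a| = sqrt(16+49) = 8.0623
|b| = sqrt(81+4) = 9.2195
cos(theta) = 22/(sqrt(65)*sqrt(85)) = 22/sqrt(5525) = 0.295976
theta = arccos(22/sqrt(5525)) = 72.7839 degrees

a·b = 22, theta = 72.7839 deg


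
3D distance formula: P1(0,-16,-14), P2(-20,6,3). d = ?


dx=-20, dy=22, dz=17
d = sqrt(400+484+289) = sqrt(1173) = 34.2491

34.2491


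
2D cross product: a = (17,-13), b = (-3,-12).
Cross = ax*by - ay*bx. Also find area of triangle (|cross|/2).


cross = 17*(-12) + 13*(-3) = -204 - 39 = -243
Triangle area = |-243|/2 = 243/2 = 121.5000

cross = -243, triangle area = 121.5000


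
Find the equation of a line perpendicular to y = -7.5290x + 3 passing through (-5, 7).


Perpendicular slope = -1/m1 = -1/(-7.5290) = 0.1328
b2 = y0 - m2*x0 = 7 - 5/(-7.5290) = 7 + 0.6641 = 7.6641

y = 0.1328x + 7.6641


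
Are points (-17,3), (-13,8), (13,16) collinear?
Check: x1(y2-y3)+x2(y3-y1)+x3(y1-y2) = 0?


-17*(8-16) - 13*(16-3) + 13*(3-8)
= 136 - 169 - 65 = -98

No, not collinear (determinant = -98)


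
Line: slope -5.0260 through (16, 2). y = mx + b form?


y - 2 = -5.0260(x - 16)
y = -5.0260x + 2 + 5.0260*16
y = -5.0260x + 82.4160

y = -5.0260x + 82.4160


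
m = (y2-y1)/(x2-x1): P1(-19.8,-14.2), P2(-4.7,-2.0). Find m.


dy = -2.0 + 14.2 = 12.2
dx = -4.7 + 19.8 = 15.1
m = 12.2/15.1 = 0.8079

m = 0.8079


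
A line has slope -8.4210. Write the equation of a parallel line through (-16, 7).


Parallel lines have equal slopes.
m2 = -8.4210
b2 = 7 + 8.4210*(-16) = -127.7360

y = -8.4210x - 127.7360


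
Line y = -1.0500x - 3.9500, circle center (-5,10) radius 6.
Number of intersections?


Substitute y = -1.0500x - 3.9500: (x+ 5)^2 + (-1.0500x- 3.9500-10)^2 = 36
Expand to Ax^2 + Bx + C = 0, where b-k = -13.95
A = 1+m^2 = 2.1025
B = 2(m(b-k) - h) = 2(-1.0500*(-13.95) + 5) = 39.295
C = h^2 + (b-k)^2 - r^2 = 25 + 194.6025 - 36 = 183.6025
disc = B^2-4AC = 1544.0970 - 1544.0970 = 0
disc = 0

1 intersection point (tangent)


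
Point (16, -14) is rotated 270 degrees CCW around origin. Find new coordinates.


cos(270) = 0, sin(270) = -1
x' = 16*0 + 14*(-1) = -14
y' = 16*(-1) - 14*0 = -16

(-14, -16)


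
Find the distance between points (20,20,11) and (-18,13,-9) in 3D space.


dx=-38, dy=-7, dz=-20
d = sqrt(1444+49+400) = sqrt(1893) = 43.5086

43.5086


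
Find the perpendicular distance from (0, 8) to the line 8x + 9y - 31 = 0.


|8*0 + 9*8 - 31| = |41| = 41
sqrt(64 + 81) = sqrt(145) = 12.0416
d = 41/sqrt(145) = 3.4049

3.4049


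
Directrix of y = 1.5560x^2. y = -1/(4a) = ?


a = 1.5560
1/(4a) = 0.1607
directrix: y = -0.1607 = -0.1607

y = -0.1607


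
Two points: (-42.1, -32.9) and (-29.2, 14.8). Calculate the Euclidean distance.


dx = -29.2 + 42.1 = 12.9
dy = 14.8 + 32.9 = 47.7
d = sqrt(166.41 + 2275.29) = sqrt(2441.7) = 49.4136

49.4136


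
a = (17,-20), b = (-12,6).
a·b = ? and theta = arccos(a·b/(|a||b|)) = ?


a·b = 17*(-12) - 20*6 = -204 - 120 = -324
|a| = sqrt(289+400) = 26.2488
|b| = sqrt(144+36) = 13.4164
cos(theta) = -324/(sqrt(689)*sqrt(180)) = -324/sqrt(124020) = -0.920024
theta = arccos(-324/sqrt(124020)) = 156.9296 degrees

a·b = -324, theta = 156.9296 deg


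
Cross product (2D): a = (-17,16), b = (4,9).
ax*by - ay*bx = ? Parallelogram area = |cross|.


cross = -17*9 - 16*4 = -153 - 64 = -217
Parallelogram area = |-217| = 217

cross = -217, parallelogram area = 217


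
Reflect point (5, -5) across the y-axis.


Reflection rule for y-axis: (-x, y)
(5, -5) -> (-5, -5)

(-5, -5)


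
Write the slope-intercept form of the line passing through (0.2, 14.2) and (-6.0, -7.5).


m = (-21.7)/(-6.2) = 3.5000
b = y1 - m*x1 = 14.2 - (-21.7*0.2)/(-6.2) = 14.2 - 0.7000 = 13.5000

y = 3.5000x + 13.5000


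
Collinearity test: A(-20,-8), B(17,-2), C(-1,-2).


-20*(-2+ 2) + 17*(-2+ 8) - 1*(-8+ 2)
= 0 + 102 + 6 = 108

No, not collinear (determinant = 108)


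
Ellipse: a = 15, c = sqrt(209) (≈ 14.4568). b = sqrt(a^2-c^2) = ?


b^2 = 15^2 - (sqrt(209))^2 = 225 - 209 = 16
b = sqrt(16) = 4

b = 4


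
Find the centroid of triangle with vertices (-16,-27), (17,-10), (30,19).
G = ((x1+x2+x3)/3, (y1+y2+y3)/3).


Gx = (-16+17+30)/3 = 31/3 = 10.3333
Gy = (-27- 10+19)/3 = -18/3 = -6.0000

G = (10.3333, -6.0000)


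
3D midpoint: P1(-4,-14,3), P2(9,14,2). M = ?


Mx = (-4+9)/2 = 2.5000
My = (-14+14)/2 = 0
Mz = (3+2)/2 = 2.5000

M = (2.5000, 0, 2.5000)


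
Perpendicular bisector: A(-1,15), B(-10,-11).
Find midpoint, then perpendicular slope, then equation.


Midpoint = (-5.5, 2)
Slope of AB = dy/dx = -26/(-9) = 2.8889
Perp slope = -dx/dy = -9/26 = -0.3462
b = My - (perp slope)*Mx = 2 + (-9*(-5.5))/(-26) = 2 - 1.9038 = 0.0962

y = -0.3462x + 0.0962


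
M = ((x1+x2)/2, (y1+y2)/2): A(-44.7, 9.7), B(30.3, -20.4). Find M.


Mx = (-44.7 + 30.3)/2 = -14.4/2 = -7.2000
My = (9.7 - 20.4)/2 = -10.7/2 = -5.3500

(-7.2000, -5.3500)


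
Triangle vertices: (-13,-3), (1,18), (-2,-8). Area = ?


-13*(18+ 8) = -338
1*(-8+ 3) = -5
-2*(-3-18) = 42
sum = -301
Area = |-301|/2 = 150.5000

150.5000 sq units


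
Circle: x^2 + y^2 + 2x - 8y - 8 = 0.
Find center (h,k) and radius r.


h = -D/2 = -2/2 = -1
k = -E/2 = 8/2 = 4
r^2 = h^2 + k^2 - F = 1 + 16 + 8 = 25
r = 5

Center (-1, 4), radius = 5


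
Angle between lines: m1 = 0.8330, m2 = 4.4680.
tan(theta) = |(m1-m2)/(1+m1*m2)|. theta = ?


m1-m2 = -3.635
1+m1*m2 = 4.721844
tan(theta) = |-3.635/4.721844| = 0.769826
theta = arctan(|-3.635/4.721844|) = 37.5900 degrees (acute angle)

37.5900 degrees


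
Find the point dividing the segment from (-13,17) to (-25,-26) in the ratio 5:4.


Px = (5*(-25) + 4*(-13))/9 = -177/9 = -19.6667
Py = (5*(-26) + 4*17)/9 = -62/9 = -6.8889

P = (-19.6667, -6.8889)


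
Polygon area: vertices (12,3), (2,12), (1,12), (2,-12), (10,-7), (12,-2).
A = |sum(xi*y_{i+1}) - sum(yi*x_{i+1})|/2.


sum(xi*y_{i+1}) = 12*12 + 2*12 + 1*(-12) + 2*(-7) + 10*(-2) + 12*3 = 158
sum(yi*x_{i+1}) = 3*2 + 12*1 + 12*2 - 12*10 - 7*12 - 2*12 = -186
Area = |158 + 186|/2 = 344/2 = 172.0000

172.0000 sq units


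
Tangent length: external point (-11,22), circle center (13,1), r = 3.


d = sqrt((-11-13)^2 + (22-1)^2) = sqrt(576+441) = 31.8904
L = sqrt(1017.0000 - 9) = sqrt(1008.0000) = 31.7490

31.7490


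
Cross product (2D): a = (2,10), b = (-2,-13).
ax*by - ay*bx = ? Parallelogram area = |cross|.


cross = 2*(-13) - 10*(-2) = -26 + 20 = -6
Parallelogram area = |-6| = 6

cross = -6, parallelogram area = 6


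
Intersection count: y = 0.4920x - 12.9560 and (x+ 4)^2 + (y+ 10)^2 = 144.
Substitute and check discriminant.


Substitute y = 0.4920x - 12.9560: (x+ 4)^2 + (0.4920x- 12.9560+ 10)^2 = 144
Expand to Ax^2 + Bx + C = 0, where b-k = -2.956
A = 1+m^2 = 1.242064
B = 2(m(b-k) - h) = 2(0.4920*(-2.956) + 4) = 5.091296
C = h^2 + (b-k)^2 - r^2 = 16 + 8.737936 - 144 = -119.262064
disc = B^2-4AC = 25.9213 + 592.5245 = 618.4458
disc > 0

2 intersection points


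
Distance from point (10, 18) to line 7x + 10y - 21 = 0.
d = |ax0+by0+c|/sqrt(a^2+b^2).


|7*10 + 10*18 - 21| = |229| = 229
sqrt(49 + 100) = sqrt(149) = 12.2066
d = 229/sqrt(149) = 18.7604

18.7604


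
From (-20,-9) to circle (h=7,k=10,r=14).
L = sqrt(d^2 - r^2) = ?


d = sqrt((-20-7)^2 + (-9-10)^2) = sqrt(729+361) = 33.0151
L = sqrt(1090.0000 - 196) = sqrt(894.0000) = 29.8998

29.8998


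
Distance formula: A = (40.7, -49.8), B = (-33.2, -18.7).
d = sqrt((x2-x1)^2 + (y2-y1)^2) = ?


dx = -33.2 - 40.7 = -73.9
dy = -18.7 + 49.8 = 31.1
d = sqrt(5461.21 + 967.21) = sqrt(6428.42) = 80.1774

80.1774


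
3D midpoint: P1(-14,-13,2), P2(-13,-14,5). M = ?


Mx = (-14- 13)/2 = -13.5000
My = (-13- 14)/2 = -13.5000
Mz = (2+5)/2 = 3.5000

M = (-13.5000, -13.5000, 3.5000)


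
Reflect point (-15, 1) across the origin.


Reflection rule for origin: (-x, -y)
(-15, 1) -> (15, -1)

(15, -1)


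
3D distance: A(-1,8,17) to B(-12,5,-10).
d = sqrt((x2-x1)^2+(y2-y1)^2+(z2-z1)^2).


dx=-11, dy=-3, dz=-27
d = sqrt(121+9+729) = sqrt(859) = 29.3087

29.3087


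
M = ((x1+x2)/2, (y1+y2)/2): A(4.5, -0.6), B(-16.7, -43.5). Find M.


Mx = (4.5 - 16.7)/2 = -12.2/2 = -6.1000
My = (-0.6 - 43.5)/2 = -44.1/2 = -22.0500

(-6.1000, -22.0500)


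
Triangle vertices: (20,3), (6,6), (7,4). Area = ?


20*(6-4) = 40
6*(4-3) = 6
7*(3-6) = -21
sum = 25
Area = |25|/2 = 12.5000

12.5000 sq units


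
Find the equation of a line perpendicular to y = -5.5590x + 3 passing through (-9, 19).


Perpendicular slope = -1/m1 = -1/(-5.5590) = 0.1799
b2 = y0 - m2*x0 = 19 - 9/(-5.5590) = 19 + 1.6190 = 20.6190

y = 0.1799x + 20.6190


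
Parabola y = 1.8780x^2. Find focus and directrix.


a = 1.8780
1/(4a) = 0.1331
Focus = (0, 0.1331)
Directrix: y = -0.1331

Focus = (0, 0.1331), Directrix: y = -0.1331


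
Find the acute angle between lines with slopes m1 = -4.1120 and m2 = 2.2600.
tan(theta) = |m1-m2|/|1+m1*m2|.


m1-m2 = -6.372
1+m1*m2 = -8.29312
tan(theta) = |-6.372/(-8.29312)| = 0.768348
theta = arctan(|-6.372/(-8.29312)|) = 37.5368 degrees (acute angle)

37.5368 degrees


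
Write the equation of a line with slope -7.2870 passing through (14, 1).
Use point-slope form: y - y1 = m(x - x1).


y - 1 = -7.2870(x - 14)
y = -7.2870x + 1 + 7.2870*14
y = -7.2870x + 103.0180

y = -7.2870x + 103.0180


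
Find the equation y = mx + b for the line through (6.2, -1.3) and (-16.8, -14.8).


m = (-13.5)/(-23.0) = 0.5870
b = y1 - m*x1 = -1.3 - (-13.5*6.2)/(-23.0) = -1.3 - 3.6391 = -4.9391

y = 0.5870x - 4.9391


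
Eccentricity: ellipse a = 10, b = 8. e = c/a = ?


c = sqrt(100-64) = sqrt(36) = 6.0000
e = c/a = 6/10 = 0.6000

e = 0.6000


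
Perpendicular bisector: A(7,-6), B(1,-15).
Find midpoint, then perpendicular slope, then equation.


Midpoint = (4, -10.5)
Slope of AB = dy/dx = -9/(-6) = 1.5000
Perp slope = -dx/dy = -6/9 = -0.6667
b = My - (perp slope)*Mx = -10.5 + (-6*4)/(-9) = -10.5 + 2.6667 = -7.8333

y = -0.6667x - 7.8333


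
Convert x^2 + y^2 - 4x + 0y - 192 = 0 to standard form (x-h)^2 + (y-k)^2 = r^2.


h = -D/2 = 4/2 = 2
k = -E/2 = 0/2 = 0
r^2 = h^2 + k^2 - F = 4 + 0 + 192 = 196
r = 14

Center (2, 0), radius = 14


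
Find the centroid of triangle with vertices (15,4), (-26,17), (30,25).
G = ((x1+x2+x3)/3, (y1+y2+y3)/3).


Gx = (15- 26+30)/3 = 19/3 = 6.3333
Gy = (4+17+25)/3 = 46/3 = 15.3333

G = (6.3333, 15.3333)


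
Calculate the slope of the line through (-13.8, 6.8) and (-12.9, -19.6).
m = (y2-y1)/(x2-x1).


dy = -19.6 - 6.8 = -26.4
dx = -12.9 + 13.8 = 0.9
m = -26.4/0.9 = -29.3333

m = -29.3333


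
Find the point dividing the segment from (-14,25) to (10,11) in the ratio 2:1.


Px = (2*10 + 1*(-14))/3 = 6/3 = 2.0000
Py = (2*11 + 1*25)/3 = 47/3 = 15.6667

P = (2.0000, 15.6667)


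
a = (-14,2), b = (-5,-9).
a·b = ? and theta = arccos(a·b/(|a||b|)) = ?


a·b = -14*(-5) + 2*(-9) = 70 - 18 = 52
|a| = sqrt(196+4) = 14.1421
|b| = sqrt(25+81) = 10.2956
cos(theta) = 52/(sqrt(200)*sqrt(106)) = 52/sqrt(21200) = 0.357137
theta = arccos(52/sqrt(21200)) = 69.0755 degrees

a·b = 52, theta = 69.0755 deg


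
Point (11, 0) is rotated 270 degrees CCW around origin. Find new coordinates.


cos(270) = 0, sin(270) = -1
x' = 11*0 - 0*(-1) = 0
y' = 11*(-1) + 0*0 = -11

(0, -11)


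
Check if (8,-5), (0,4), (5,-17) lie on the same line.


8*(4+ 17) + 0*(-17+ 5) + 5*(-5-4)
= 168 + 0 - 45 = 123

No, not collinear (determinant = 123)


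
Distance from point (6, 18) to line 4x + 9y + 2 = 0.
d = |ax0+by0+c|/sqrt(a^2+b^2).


|4*6 + 9*18 + 2| = |188| = 188
sqrt(16 + 81) = sqrt(97) = 9.8489
d = 188/sqrt(97) = 19.0885

19.0885


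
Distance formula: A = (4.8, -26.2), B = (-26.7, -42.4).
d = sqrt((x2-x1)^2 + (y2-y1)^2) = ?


dx = -26.7 - 4.8 = -31.5
dy = -42.4 + 26.2 = -16.2
d = sqrt(992.25 + 262.44) = sqrt(1254.69) = 35.4216

35.4216


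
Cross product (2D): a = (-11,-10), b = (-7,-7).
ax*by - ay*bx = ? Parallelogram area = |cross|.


cross = -11*(-7) + 10*(-7) = 77 - 70 = 7
Parallelogram area = |7| = 7

cross = 7, parallelogram area = 7


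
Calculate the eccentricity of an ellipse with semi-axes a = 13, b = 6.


c = sqrt(169-36) = sqrt(133) = 11.5326
e = c/a = sqrt(133)/13 = 0.8871

e = 0.8871


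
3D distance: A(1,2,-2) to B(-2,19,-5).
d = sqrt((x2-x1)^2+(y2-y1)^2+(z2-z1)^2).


dx=-3, dy=17, dz=-3
d = sqrt(9+289+9) = sqrt(307) = 17.5214

17.5214


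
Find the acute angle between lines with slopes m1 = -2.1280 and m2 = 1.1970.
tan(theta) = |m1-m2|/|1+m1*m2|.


m1-m2 = -3.325
1+m1*m2 = -1.547216
tan(theta) = |-3.325/(-1.547216)| = 2.149021
theta = arctan(|-3.325/(-1.547216)|) = 65.0461 degrees (acute angle)

65.0461 degrees


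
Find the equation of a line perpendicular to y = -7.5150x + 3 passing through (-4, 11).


Perpendicular slope = -1/m1 = -1/(-7.5150) = 0.1331
b2 = y0 - m2*x0 = 11 - 4/(-7.5150) = 11 + 0.5323 = 11.5323

y = 0.1331x + 11.5323


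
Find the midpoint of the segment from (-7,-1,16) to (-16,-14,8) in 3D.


Mx = (-7- 16)/2 = -11.5000
My = (-1- 14)/2 = -7.5000
Mz = (16+8)/2 = 12.0000

M = (-11.5000, -7.5000, 12.0000)


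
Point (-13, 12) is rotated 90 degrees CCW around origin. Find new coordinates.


cos(90) = 0, sin(90) = 1
x' = -13*0 - 12*1 = -12
y' = -13*1 + 12*0 = -13

(-12, -13)


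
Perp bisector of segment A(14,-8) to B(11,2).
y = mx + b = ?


Midpoint = (12.5, -3)
Slope of AB = dy/dx = 10/(-3) = -3.3333
Perp slope = -dx/dy = 3/10 = 0.3000
b = My - (perp slope)*Mx = -3 + (-3*12.5)/10 = -3 - 3.7500 = -6.7500

y = 0.3000x - 6.7500


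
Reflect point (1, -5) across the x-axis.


Reflection rule for x-axis: (x, -y)
(1, -5) -> (1, 5)

(1, 5)


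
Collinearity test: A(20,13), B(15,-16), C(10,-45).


20*(-16+ 45) + 15*(-45-13) + 10*(13+ 16)
= 580 - 870 + 290 = 0

Yes, collinear (determinant = 0)


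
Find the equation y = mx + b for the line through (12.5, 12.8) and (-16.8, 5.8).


m = (-7)/(-29.3) = 0.2389
b = y1 - m*x1 = 12.8 - (-7*12.5)/(-29.3) = 12.8 - 2.9863 = 9.8137

y = 0.2389x + 9.8137


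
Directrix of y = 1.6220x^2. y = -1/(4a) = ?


a = 1.6220
1/(4a) = 0.1541
directrix: y = -0.1541 = -0.1541

y = -0.1541


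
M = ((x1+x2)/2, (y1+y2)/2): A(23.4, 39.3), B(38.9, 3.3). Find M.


Mx = (23.4 + 38.9)/2 = 62.3/2 = 31.1500
My = (39.3 + 3.3)/2 = 42.6/2 = 21.3000

(31.1500, 21.3000)


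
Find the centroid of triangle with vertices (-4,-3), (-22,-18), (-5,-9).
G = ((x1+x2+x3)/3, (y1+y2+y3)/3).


Gx = (-4- 22- 5)/3 = -31/3 = -10.3333
Gy = (-3- 18- 9)/3 = -30/3 = -10.0000

G = (-10.3333, -10.0000)


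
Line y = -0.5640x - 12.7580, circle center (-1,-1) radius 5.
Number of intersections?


Substitute y = -0.5640x - 12.7580: (x+ 1)^2 + (-0.5640x- 12.7580+ 1)^2 = 25
Expand to Ax^2 + Bx + C = 0, where b-k = -11.758
A = 1+m^2 = 1.318096
B = 2(m(b-k) - h) = 2(-0.5640*(-11.758) + 1) = 15.263024
C = h^2 + (b-k)^2 - r^2 = 1 + 138.250564 - 25 = 114.250564
disc = B^2-4AC = 232.9599 - 602.3728 = -369.4129
disc < 0

0 intersection points


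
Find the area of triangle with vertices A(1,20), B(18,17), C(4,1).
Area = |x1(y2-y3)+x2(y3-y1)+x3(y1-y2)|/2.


1*(17-1) = 16
18*(1-20) = -342
4*(20-17) = 12
sum = -314
Area = |-314|/2 = 157.0000

157.0000 sq units


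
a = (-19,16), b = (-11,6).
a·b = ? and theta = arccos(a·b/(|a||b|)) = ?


a·b = -19*(-11) + 16*6 = 209 + 96 = 305
|a| = sqrt(361+256) = 24.8395
|b| = sqrt(121+36) = 12.5300
cos(theta) = 305/(sqrt(617)*sqrt(157)) = 305/sqrt(96869) = 0.979958
theta = arccos(305/sqrt(96869)) = 11.4904 degrees

a·b = 305, theta = 11.4904 deg


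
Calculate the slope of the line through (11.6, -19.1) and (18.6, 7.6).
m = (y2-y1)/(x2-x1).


dy = 7.6 + 19.1 = 26.7
dx = 18.6 - 11.6 = 7
m = 26.7/7 = 3.8143

m = 3.8143


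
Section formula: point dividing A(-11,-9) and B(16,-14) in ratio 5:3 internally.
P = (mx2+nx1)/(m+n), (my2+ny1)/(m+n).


Px = (5*16 + 3*(-11))/8 = 47/8 = 5.8750
Py = (5*(-14) + 3*(-9))/8 = -97/8 = -12.1250

P = (5.8750, -12.1250)


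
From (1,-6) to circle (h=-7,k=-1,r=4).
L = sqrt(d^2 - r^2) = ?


d = sqrt((1+ 7)^2 + (-6+ 1)^2) = sqrt(64+25) = 9.4340
L = sqrt(89.0000 - 16) = sqrt(73.0000) = 8.5440

8.5440


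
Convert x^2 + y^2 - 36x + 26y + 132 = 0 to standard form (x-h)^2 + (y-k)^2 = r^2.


h = -D/2 = 36/2 = 18
k = -E/2 = -26/2 = -13
r^2 = h^2 + k^2 - F = 324 + 169 - 132 = 361
r = 19

Center (18, -13), radius = 19


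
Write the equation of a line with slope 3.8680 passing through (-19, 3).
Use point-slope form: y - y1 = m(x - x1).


y - 3 = 3.8680(x + 19)
y = 3.8680x + 3 - 3.8680*(-19)
y = 3.8680x + 76.4920

y = 3.8680x + 76.4920


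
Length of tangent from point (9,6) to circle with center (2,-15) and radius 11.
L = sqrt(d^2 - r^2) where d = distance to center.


d = sqrt((9-2)^2 + (6+ 15)^2) = sqrt(49+441) = 22.1359
L = sqrt(490.0000 - 121) = sqrt(369.0000) = 19.2094

19.2094


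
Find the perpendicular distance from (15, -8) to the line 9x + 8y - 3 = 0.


|9*15 + 8*(-8) - 3| = |68| = 68
sqrt(81 + 64) = sqrt(145) = 12.0416
d = 68/sqrt(145) = 5.6471

5.6471


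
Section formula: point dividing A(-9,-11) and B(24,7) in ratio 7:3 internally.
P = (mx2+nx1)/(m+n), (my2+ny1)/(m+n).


Px = (7*24 + 3*(-9))/10 = 141/10 = 14.1000
Py = (7*7 + 3*(-11))/10 = 16/10 = 1.6000

P = (14.1000, 1.6000)


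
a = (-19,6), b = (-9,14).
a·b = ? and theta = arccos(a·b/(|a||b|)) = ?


a·b = -19*(-9) + 6*14 = 171 + 84 = 255
|a| = sqrt(361+36) = 19.9249
|b| = sqrt(81+196) = 16.6433
cos(theta) = 255/(sqrt(397)*sqrt(277)) = 255/sqrt(109969) = 0.768962
theta = arccos(255/sqrt(109969)) = 39.7392 degrees

a·b = 255, theta = 39.7392 deg


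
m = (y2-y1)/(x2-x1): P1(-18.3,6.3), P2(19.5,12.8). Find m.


dy = 12.8 - 6.3 = 6.5
dx = 19.5 + 18.3 = 37.8
m = 6.5/37.8 = 0.1720

m = 0.1720


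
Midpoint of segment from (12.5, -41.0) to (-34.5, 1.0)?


Mx = (12.5 - 34.5)/2 = -22.0/2 = -11.0000
My = (-41.0 + 1.0)/2 = -40.0/2 = -20.0000

(-11.0000, -20.0000)


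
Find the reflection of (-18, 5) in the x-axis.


Reflection rule for x-axis: (x, -y)
(-18, 5) -> (-18, -5)

(-18, -5)


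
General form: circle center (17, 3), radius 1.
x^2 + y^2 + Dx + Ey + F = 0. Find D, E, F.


(x-17)^2 + (y-3)^2 = 1^2
D = -2h = -34, E = -2k = -6
F = h^2+k^2-r^2 = 289+9-1 = 297

D = -34, E = -6, F = 297


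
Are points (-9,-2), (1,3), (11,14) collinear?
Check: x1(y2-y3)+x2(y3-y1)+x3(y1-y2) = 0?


-9*(3-14) + 1*(14+ 2) + 11*(-2-3)
= 99 + 16 - 55 = 60

No, not collinear (determinant = 60)


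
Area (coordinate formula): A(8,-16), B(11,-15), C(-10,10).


8*(-15-10) = -200
11*(10+ 16) = 286
-10*(-16+ 15) = 10
sum = 96
Area = |96|/2 = 48.0000

48.0000 sq units


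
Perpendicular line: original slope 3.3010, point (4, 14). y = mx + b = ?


Perpendicular slope = -1/m1 = -1/3.3010 = -0.3029
b2 = y0 - m2*x0 = 14 + 4/3.3010 = 14 + 1.2118 = 15.2118

y = -0.3029x + 15.2118
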